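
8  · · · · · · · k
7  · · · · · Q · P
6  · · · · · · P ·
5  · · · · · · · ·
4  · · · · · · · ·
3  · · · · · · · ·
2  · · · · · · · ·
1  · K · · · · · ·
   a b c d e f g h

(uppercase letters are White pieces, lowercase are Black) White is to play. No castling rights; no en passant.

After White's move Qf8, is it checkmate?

yes

After Qf8: black king on h8; in check: yes, from the white queen on f8.
King squares — g7: attacked by Qf8; h7: attacked by Pg6; g8: attacked by Ph7.
Black has no legal moves → checkmate.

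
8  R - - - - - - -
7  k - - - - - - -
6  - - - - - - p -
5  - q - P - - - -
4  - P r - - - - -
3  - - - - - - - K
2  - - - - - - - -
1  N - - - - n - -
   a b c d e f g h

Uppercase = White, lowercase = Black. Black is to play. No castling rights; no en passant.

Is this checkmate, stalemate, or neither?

neither

Black to move; black king on a7.
In check: yes, from the white rook on a8.
King squares — a6: attacked by Ra8; b6: available; b7: available; a8: available; b8: attacked by Ra8.
Legal moves for Black: Kxa8, Kb7, Kb6.
Black is in check but has 3 legal moves → neither.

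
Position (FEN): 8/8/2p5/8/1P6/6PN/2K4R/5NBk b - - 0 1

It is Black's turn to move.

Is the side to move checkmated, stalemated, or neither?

Black to move; black king on h1.
In check: yes, from the white rook on h2.
King squares — g1: attacked by Nh3; g2: attacked by Rh2; h2: attacked by Nf1.
Legal moves for Black: none.
In check with no legal moves → checkmate.

checkmate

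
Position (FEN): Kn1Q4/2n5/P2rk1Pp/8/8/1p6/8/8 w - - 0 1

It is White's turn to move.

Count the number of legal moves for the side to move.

White to move; king on a8.
In check: yes, from the black knight on c7.
Legal moves: Kxb8, Kb7, Ka7, Qxc7.
Count: 4.

4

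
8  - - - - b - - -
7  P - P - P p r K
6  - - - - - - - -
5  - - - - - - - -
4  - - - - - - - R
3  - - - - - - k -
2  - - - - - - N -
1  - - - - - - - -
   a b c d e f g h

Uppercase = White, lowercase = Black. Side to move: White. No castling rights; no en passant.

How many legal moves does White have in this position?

3

White to move; king on h7.
In check: yes, from the black rook on g7.
Legal moves: Kh8, Kxg7, Kh6.
Count: 3.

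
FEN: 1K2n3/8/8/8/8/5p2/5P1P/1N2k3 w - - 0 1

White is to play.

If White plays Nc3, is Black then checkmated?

After Nc3: black king on e1; in check: no.
Black is not in check, so this cannot be checkmate.

no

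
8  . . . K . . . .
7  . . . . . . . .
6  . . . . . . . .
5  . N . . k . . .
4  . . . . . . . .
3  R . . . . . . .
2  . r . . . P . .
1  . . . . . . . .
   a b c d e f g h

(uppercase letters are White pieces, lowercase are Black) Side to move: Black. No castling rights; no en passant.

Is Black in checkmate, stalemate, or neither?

neither

Black to move; black king on e5.
In check: no.
Legal moves for Black: Kf6, Ke6, Kf5, Kd5, Kf4, Ke4, Rxb5, Rb4, Rb3, Rxf2, Re2, Rd2+, Rc2, Ra2, Rb1.
Black has 15 legal moves and is not in check → neither.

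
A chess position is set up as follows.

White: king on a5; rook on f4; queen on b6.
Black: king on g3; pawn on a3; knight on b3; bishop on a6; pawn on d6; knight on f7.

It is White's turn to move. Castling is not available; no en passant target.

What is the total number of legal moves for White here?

4

White to move; king on a5.
In check: yes, from the black knight on b3.
Legal moves: Kxa6, Kb4, Ka4, Qxb3+.
Count: 4.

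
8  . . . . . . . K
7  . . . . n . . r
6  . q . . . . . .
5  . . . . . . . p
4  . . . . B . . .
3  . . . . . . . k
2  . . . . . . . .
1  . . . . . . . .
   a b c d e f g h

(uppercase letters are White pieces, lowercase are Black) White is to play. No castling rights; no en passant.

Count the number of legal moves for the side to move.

2

White to move; king on h8.
In check: yes, from the black rook on h7.
Legal moves: Kxh7, Bxh7.
Count: 2.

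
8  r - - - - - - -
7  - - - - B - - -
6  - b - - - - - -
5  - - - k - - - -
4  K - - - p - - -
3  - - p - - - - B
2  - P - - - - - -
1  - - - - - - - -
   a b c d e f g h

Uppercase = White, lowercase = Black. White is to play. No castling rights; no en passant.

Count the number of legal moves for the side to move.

3

White to move; king on a4.
In check: yes, from the black rook on a8.
Legal moves: Kb5, Kb4, Kb3.
Count: 3.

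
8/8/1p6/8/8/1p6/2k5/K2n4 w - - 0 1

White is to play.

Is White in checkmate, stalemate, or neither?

stalemate

White to move; white king on a1.
In check: no.
King squares — b1: attacked by Kc2; a2: attacked by Pb3; b2: attacked by Nd1.
Legal moves for White: none.
Not in check and no legal moves → stalemate.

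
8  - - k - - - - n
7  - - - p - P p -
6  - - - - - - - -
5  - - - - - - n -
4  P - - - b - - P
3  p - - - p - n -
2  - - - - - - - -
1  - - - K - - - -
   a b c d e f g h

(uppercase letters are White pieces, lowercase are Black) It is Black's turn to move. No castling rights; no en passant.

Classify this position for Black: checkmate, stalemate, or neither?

Black to move; black king on c8.
In check: no.
Legal moves for Black include: Nhxf7, Ng6, Kd8, Kb8, Kc7, Kb7, Nh7, Ngxf7, Ne6, Nh3, Nf3, Ba8, Bh7, Bb7, Bg6, Bc6, Bf5, Bd5, ... (list truncated; more exist).
Black has legal moves and is not in check → neither.

neither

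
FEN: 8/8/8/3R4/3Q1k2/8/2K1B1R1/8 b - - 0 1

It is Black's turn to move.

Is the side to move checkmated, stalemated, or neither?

checkmate

Black to move; black king on f4.
In check: yes, from the white queen on d4.
King squares — e3: attacked by Qd4; f3: attacked by Be2; g3: attacked by Rg2; e4: attacked by Qd4; g4: attacked by Be2; e5: attacked by Qd4; f5: attacked by Rd5; g5: attacked by Rg2.
Legal moves for Black: none.
In check with no legal moves → checkmate.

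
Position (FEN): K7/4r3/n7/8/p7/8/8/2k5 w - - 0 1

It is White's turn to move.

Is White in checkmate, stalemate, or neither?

White to move; white king on a8.
In check: no.
King squares — a7: attacked by Re7; b7: attacked by Re7; b8: attacked by Na6.
Legal moves for White: none.
Not in check and no legal moves → stalemate.

stalemate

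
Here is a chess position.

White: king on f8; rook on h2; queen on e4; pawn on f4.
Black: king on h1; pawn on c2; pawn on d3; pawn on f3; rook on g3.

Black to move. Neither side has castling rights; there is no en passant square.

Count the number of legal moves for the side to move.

Black to move; king on h1.
In check: yes, from the white rook on h2.
Legal moves: Kxh2, Kg1.
Count: 2.

2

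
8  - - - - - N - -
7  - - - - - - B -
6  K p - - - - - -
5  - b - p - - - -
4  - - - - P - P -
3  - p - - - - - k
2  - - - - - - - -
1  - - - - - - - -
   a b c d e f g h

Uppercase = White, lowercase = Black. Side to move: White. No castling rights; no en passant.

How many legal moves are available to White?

4

White to move; king on a6.
In check: yes, from the black bishop on b5.
Legal moves: Kb7, Ka7, Kxb6, Kxb5.
Count: 4.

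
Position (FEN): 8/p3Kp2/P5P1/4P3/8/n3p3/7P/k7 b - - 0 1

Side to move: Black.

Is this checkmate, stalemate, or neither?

Black to move; black king on a1.
In check: no.
Legal moves for Black: Nb5, Nc4, Nc2, Nb1, Kb2, Ka2, Kb1, fxg6, f6, e2, f5.
Black has 11 legal moves and is not in check → neither.

neither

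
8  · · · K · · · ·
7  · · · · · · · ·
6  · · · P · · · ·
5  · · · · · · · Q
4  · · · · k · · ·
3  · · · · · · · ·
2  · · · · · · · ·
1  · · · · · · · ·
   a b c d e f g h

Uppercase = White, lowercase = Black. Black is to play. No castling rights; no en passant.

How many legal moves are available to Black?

4

Black to move; king on e4.
In check: no.
Legal moves: Kf4, Kd4, Ke3, Kd3.
Count: 4.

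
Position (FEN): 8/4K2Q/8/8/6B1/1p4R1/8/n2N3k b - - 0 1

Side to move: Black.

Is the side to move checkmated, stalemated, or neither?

Black to move; black king on h1.
In check: yes, from the white queen on h7.
King squares — g1: attacked by Rg3; g2: attacked by Rg3; h2: attacked by Qh7.
Legal moves for Black: none.
In check with no legal moves → checkmate.

checkmate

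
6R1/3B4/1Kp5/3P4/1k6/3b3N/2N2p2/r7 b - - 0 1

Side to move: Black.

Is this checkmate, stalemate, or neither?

Black to move; black king on b4.
In check: yes, from the white knight on c2.
Legal moves for Black: Kc4, Ka4, Kc3, Kb3, Bxc2.
Black is in check but has 5 legal moves → neither.

neither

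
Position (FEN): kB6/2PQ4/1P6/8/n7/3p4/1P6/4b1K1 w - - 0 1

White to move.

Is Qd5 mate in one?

yes

After Qd5: black king on a8; in check: yes, from the white queen on d5.
King squares — a7: attacked by Pb6; b7: attacked by Qd5; b8: attacked by Pc7.
Black has no legal moves → checkmate.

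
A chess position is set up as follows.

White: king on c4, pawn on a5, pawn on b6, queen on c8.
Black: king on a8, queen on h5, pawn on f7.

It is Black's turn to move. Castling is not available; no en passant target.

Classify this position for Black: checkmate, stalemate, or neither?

checkmate

Black to move; black king on a8.
In check: yes, from the white queen on c8.
King squares — a7: attacked by Pb6; b7: attacked by Qc8; b8: attacked by Qc8.
Legal moves for Black: none.
In check with no legal moves → checkmate.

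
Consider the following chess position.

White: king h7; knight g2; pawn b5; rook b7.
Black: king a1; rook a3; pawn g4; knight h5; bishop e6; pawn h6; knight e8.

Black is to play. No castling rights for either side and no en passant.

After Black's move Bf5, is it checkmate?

After Bf5: white king on h7; in check: yes, from the black bishop on f5.
White has 3 legal replies: Kh8, Kg8, Kxh6.
In check but a legal move exists → not checkmate.

no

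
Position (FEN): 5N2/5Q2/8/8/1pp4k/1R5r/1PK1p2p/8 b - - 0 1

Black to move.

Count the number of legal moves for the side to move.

Black to move; king on h4.
In check: no.
Legal moves: Kg5, Kg4, Rg3, Rf3, Re3, Rd3, Rc3+, Rxb3, cxb3+, c3, h1=Q, h1=R, h1=B, h1=N, e1=Q, e1=R, e1=B, e1=N+.
Count: 18.

18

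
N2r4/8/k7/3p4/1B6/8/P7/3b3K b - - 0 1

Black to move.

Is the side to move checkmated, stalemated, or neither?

neither

Black to move; black king on a6.
In check: no.
Legal moves for Black include: Rh8+, Rg8, Rf8, Re8, Rc8, Rb8, Rxa8, Rd7, Rd6, Kb7, Ka7, Kb5, Bh5, Bg4, Ba4, Bf3+, Bb3, Be2, ... (list truncated; more exist).
Black has legal moves and is not in check → neither.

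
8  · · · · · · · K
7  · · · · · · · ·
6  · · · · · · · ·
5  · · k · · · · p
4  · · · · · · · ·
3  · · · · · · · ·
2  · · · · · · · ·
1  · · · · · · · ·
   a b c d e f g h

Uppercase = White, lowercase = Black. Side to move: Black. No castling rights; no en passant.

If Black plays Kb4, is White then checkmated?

no

After Kb4: white king on h8; in check: no.
White is not in check, so this cannot be checkmate.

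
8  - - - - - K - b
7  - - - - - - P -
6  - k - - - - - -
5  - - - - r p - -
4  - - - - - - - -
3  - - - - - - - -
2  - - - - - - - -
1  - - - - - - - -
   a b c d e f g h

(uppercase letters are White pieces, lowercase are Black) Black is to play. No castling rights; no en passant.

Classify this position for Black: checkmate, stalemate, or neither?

neither

Black to move; black king on b6.
In check: no.
Legal moves for Black include: Bxg7+, Kc7, Kb7, Ka7, Kc6, Ka6, Kc5, Kb5, Ka5, Re8+, Re7, Re6, Rd5, Rc5, Rb5, Ra5, Re4, Re3, ... (list truncated; more exist).
Black has legal moves and is not in check → neither.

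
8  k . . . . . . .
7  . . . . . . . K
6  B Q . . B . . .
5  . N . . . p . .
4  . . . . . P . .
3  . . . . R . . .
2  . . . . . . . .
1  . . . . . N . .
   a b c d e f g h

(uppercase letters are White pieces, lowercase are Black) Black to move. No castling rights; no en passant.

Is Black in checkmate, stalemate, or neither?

stalemate

Black to move; black king on a8.
In check: no.
King squares — a7: attacked by Nb5; b7: attacked by Ba6; b8: attacked by Qb6.
Legal moves for Black: none.
Not in check and no legal moves → stalemate.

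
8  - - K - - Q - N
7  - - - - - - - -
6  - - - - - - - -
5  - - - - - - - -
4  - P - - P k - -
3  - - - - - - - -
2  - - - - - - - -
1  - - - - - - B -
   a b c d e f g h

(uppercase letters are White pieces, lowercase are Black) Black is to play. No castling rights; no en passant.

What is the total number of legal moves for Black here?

Black to move; king on f4.
In check: yes, from the white queen on f8.
Legal moves: Kg5, Ke5, Kg4, Kxe4, Kg3.
Count: 5.

5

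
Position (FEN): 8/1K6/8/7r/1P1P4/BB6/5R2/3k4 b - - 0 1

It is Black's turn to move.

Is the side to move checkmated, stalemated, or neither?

Black to move; black king on d1.
In check: yes, from the white bishop on b3.
King squares — c1: attacked by Ba3; e1: available; c2: attacked by Rf2; d2: attacked by Rf2; e2: attacked by Rf2.
Legal moves for Black: Ke1.
Black is in check but has 1 legal move → neither.

neither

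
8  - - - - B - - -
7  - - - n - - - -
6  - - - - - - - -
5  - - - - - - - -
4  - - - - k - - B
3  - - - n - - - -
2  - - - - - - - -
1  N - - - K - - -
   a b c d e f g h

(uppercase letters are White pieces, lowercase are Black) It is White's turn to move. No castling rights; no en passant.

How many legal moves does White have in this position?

4

White to move; king on e1.
In check: yes, from the black knight on d3.
Legal moves: Ke2, Kd2, Kf1, Kd1.
Count: 4.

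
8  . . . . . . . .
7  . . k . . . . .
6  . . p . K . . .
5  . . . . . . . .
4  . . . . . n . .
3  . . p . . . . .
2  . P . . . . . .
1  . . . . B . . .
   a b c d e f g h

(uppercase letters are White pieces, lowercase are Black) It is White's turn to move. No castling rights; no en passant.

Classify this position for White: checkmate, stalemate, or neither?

White to move; white king on e6.
In check: yes, from the black knight on f4.
King squares — d5: attacked by Nf4; e5: available; f5: available; d6: attacked by Kc7; f6: available; d7: attacked by Kc7; e7: available; f7: available.
Legal moves for White: Kf7, Ke7, Kf6, Kf5, Ke5.
White is in check but has 5 legal moves → neither.

neither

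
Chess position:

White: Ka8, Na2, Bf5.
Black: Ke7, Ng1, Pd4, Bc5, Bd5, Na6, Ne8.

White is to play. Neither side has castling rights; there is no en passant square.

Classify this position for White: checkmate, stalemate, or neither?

checkmate

White to move; white king on a8.
In check: yes, from the black bishop on d5.
King squares — a7: attacked by Bc5; b7: attacked by Bd5; b8: attacked by Na6.
Legal moves for White: none.
In check with no legal moves → checkmate.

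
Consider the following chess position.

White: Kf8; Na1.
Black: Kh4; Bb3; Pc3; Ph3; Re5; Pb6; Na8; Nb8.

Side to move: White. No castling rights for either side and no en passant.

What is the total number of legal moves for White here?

3

White to move; king on f8.
In check: no.
Legal moves: Kg7, Nxb3, Nc2.
Count: 3.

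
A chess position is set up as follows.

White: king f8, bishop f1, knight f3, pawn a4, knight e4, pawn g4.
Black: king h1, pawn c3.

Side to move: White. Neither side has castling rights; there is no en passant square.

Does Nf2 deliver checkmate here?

yes

After Nf2: black king on h1; in check: yes, from the white knight on f2.
King squares — g1: attacked by Nf3; g2: attacked by Bf1; h2: attacked by Nf3.
Black has no legal moves → checkmate.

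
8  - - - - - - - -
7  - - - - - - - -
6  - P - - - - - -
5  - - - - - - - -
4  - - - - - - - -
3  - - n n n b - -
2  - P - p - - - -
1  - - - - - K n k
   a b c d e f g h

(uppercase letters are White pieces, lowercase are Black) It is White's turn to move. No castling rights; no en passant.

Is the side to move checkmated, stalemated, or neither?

checkmate

White to move; white king on f1.
In check: yes, from the black knight on e3.
King squares — e1: attacked by Pd2; g1: attacked by Kh1; e2: attacked by Ng1; f2: attacked by Nd3; g2: attacked by Kh1.
Legal moves for White: none.
In check with no legal moves → checkmate.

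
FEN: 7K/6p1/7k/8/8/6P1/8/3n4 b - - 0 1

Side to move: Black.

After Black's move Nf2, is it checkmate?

no

After Nf2: white king on h8; in check: no.
White is not in check, so this cannot be checkmate.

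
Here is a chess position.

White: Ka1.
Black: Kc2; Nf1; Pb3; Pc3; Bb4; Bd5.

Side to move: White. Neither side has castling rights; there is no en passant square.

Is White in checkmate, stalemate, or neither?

White to move; white king on a1.
In check: no.
King squares — b1: attacked by Kc2; a2: attacked by Pb3; b2: attacked by Kc2.
Legal moves for White: none.
Not in check and no legal moves → stalemate.

stalemate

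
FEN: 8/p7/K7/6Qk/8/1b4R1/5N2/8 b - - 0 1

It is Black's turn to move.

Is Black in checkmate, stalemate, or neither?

Black to move; black king on h5.
In check: yes, from the white queen on g5.
King squares — g4: attacked by Nf2; h4: attacked by Qg5; g5: attacked by Rg3; g6: attacked by Qg5; h6: attacked by Qg5.
Legal moves for Black: none.
In check with no legal moves → checkmate.

checkmate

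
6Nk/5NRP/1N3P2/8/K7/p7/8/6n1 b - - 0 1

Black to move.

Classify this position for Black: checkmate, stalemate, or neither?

checkmate

Black to move; black king on h8.
In check: yes, from the white knight on f7.
King squares — g7: attacked by Pf6; h7: attacked by Rg7; g8: attacked by Rg7.
Legal moves for Black: none.
In check with no legal moves → checkmate.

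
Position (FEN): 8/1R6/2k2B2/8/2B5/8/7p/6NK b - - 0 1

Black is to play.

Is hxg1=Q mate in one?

After hxg1=Q: white king on h1; in check: yes, from the black queen on g1.
White has 1 legal reply: Kxg1.
In check but a legal move exists → not checkmate.

no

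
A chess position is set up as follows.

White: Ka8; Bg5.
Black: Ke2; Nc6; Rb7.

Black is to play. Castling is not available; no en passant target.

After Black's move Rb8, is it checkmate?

yes

After Rb8: white king on a8; in check: yes, from the black rook on b8.
King squares — a7: attacked by Nc6; b7: attacked by Rb8; b8: attacked by Nc6.
White has no legal moves → checkmate.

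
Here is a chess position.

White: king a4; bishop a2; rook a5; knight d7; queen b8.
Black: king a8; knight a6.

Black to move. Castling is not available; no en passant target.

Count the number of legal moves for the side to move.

0

Black to move; king on a8.
In check: yes, from the white queen on b8.
Legal moves: none.
Count: 0.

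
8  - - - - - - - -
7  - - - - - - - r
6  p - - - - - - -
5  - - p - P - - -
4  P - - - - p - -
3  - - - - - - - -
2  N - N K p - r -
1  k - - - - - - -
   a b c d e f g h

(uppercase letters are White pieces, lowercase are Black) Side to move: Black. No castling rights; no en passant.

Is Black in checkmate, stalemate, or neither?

Black to move; black king on a1.
In check: yes, from the white knight on c2.
King squares — b1: available; a2: available; b2: available.
Legal moves for Black: Kb2, Kxa2, Kb1.
Black is in check but has 3 legal moves → neither.

neither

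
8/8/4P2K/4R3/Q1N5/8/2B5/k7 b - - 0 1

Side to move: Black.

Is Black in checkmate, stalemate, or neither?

Black to move; black king on a1.
In check: yes, from the white queen on a4.
King squares — b1: attacked by Bc2; a2: attacked by Qa4; b2: attacked by Nc4.
Legal moves for Black: none.
In check with no legal moves → checkmate.

checkmate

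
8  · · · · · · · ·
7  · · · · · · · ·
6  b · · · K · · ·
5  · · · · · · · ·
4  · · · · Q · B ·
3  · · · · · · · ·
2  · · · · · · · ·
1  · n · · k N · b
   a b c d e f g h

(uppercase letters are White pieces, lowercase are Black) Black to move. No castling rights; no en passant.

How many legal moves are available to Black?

4

Black to move; king on e1.
In check: yes, from the white queen on e4.
Legal moves: Kf2, Kxf1, Be2, Bxe4.
Count: 4.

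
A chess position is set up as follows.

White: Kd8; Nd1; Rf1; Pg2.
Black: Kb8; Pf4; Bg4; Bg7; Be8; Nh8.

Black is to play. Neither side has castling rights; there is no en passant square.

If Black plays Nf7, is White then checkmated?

After Nf7: white king on d8; in check: yes, from the black knight on f7.
White has 2 legal replies: Kxe8, Ke7.
In check but a legal move exists → not checkmate.

no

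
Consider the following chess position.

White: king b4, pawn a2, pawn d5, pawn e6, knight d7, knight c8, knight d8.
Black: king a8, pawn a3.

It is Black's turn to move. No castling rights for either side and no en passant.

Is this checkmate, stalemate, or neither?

Black to move; black king on a8.
In check: no.
King squares — a7: attacked by Nc8; b7: attacked by Nd8; b8: attacked by Nd7.
Legal moves for Black: none.
Not in check and no legal moves → stalemate.

stalemate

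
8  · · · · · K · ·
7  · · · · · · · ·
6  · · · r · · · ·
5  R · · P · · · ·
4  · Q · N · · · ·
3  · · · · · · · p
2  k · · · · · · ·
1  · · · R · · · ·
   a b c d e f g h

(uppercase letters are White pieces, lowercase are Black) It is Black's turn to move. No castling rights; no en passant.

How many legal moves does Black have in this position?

Black to move; king on a2.
In check: yes, from the white rook on a5.
Legal moves: none.
Count: 0.

0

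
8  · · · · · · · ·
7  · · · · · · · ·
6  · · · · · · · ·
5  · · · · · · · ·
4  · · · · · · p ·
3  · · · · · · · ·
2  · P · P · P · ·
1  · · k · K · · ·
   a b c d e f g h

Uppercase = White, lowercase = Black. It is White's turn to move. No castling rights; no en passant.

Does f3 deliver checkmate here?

no

After f3: black king on c1; in check: no.
Black is not in check, so this cannot be checkmate.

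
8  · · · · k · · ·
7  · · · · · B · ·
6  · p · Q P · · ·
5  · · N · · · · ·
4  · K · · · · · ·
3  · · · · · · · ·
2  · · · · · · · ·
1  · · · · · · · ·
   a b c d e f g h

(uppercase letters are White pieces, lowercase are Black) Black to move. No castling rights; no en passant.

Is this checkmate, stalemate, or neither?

Black to move; black king on e8.
In check: yes, from the white bishop on f7.
King squares — d7: attacked by Nc5; e7: attacked by Qd6; f7: attacked by Pe6; d8: attacked by Qd6; f8: attacked by Qd6.
Legal moves for Black: none.
In check with no legal moves → checkmate.

checkmate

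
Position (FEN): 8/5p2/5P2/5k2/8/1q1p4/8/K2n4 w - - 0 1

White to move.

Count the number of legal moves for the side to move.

0

White to move; king on a1.
In check: no.
Legal moves: none.
Count: 0.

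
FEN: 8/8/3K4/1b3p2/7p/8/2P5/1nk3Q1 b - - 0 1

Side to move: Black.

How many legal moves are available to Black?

Black to move; king on c1.
In check: yes, from the white queen on g1.
Legal moves: Kd2, Kxc2, Kb2, Bf1.
Count: 4.

4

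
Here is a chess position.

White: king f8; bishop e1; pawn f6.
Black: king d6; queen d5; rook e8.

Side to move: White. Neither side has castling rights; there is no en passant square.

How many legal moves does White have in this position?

2

White to move; king on f8.
In check: yes, from the black rook on e8.
Legal moves: Kxe8, Kg7.
Count: 2.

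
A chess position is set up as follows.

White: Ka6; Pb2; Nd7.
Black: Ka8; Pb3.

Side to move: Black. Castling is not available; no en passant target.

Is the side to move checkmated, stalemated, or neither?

stalemate

Black to move; black king on a8.
In check: no.
King squares — a7: attacked by Ka6; b7: attacked by Ka6; b8: attacked by Nd7.
Legal moves for Black: none.
Not in check and no legal moves → stalemate.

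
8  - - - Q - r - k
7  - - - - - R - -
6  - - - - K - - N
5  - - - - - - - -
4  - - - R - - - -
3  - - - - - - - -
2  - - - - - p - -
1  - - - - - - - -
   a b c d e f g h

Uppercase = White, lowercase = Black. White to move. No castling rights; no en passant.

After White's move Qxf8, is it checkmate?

yes

After Qxf8: black king on h8; in check: yes, from the white queen on f8.
King squares — g7: attacked by Rf7; h7: attacked by Rf7; g8: attacked by Nh6.
Black has no legal moves → checkmate.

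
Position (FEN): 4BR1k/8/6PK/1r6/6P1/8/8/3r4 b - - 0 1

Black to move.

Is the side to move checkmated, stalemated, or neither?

checkmate

Black to move; black king on h8.
In check: yes, from the white rook on f8.
King squares — g7: attacked by Kh6; h7: attacked by Pg6; g8: attacked by Rf8.
Legal moves for Black: none.
In check with no legal moves → checkmate.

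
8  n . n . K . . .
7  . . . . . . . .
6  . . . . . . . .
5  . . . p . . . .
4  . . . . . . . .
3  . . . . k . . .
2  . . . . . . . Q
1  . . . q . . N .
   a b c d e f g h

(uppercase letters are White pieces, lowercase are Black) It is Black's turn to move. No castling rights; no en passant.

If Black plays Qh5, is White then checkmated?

no

After Qh5: white king on e8; in check: yes, from the black queen on h5.
White has 4 legal replies: Kf8, Kd8, Kd7, Qxh5.
In check but a legal move exists → not checkmate.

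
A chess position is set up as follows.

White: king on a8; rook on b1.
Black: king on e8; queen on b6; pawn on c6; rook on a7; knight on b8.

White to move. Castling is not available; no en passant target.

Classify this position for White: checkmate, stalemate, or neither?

checkmate

White to move; white king on a8.
In check: yes, from the black rook on a7.
King squares — a7: attacked by Qb6; b7: attacked by Qb6; b8: attacked by Qb6.
Legal moves for White: none.
In check with no legal moves → checkmate.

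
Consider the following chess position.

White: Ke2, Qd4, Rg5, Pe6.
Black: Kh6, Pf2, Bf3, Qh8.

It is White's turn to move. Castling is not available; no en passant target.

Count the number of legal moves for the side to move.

6

White to move; king on e2.
In check: yes, from the black bishop on f3.
Legal moves: Kxf3, Ke3, Kd3, Kxf2, Kd2, Kf1.
Count: 6.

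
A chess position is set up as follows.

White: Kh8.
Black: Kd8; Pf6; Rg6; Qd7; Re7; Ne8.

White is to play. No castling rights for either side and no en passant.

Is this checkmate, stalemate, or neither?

stalemate

White to move; white king on h8.
In check: no.
King squares — g7: attacked by Rg6; h7: attacked by Re7; g8: attacked by Rg6.
Legal moves for White: none.
Not in check and no legal moves → stalemate.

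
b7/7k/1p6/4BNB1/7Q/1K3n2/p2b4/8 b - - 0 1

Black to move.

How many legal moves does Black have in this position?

3

Black to move; king on h7.
In check: yes, from the white queen on h4.
Legal moves: Kg8, Kg6, Nxh4.
Count: 3.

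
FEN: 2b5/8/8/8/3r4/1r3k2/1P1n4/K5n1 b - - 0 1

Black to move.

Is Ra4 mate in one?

After Ra4: white king on a1; in check: yes, from the black rook on a4.
King squares — b1: attacked by Nd2; a2: attacked by Ra4; b2: own pawn.
White has no legal moves → checkmate.

yes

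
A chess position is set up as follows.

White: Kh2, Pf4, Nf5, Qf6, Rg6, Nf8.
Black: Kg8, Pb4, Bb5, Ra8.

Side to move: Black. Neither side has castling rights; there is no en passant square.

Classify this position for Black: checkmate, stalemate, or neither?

Black to move; black king on g8.
In check: yes, from the white rook on g6.
King squares — f7: attacked by Qf6; g7: attacked by Nf5; h7: attacked by Nf8; f8: attacked by Qf6; h8: attacked by Qf6.
Legal moves for Black: none.
In check with no legal moves → checkmate.

checkmate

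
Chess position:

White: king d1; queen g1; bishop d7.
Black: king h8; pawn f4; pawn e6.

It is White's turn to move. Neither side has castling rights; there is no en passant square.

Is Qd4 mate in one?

After Qd4: black king on h8; in check: yes, from the white queen on d4.
Black has 3 legal replies: Kg8, Kh7, e5.
In check but a legal move exists → not checkmate.

no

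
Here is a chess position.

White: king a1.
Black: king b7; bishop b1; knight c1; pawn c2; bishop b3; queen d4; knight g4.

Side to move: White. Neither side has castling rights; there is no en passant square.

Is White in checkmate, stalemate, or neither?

White to move; white king on a1.
In check: yes, from the black queen on d4.
King squares — b1: attacked by Pc2; a2: attacked by Bb1; b2: attacked by Qd4.
Legal moves for White: none.
In check with no legal moves → checkmate.

checkmate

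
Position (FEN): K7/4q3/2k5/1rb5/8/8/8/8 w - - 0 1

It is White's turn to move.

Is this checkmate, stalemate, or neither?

White to move; white king on a8.
In check: no.
King squares — a7: attacked by Bc5; b7: attacked by Rb5; b8: attacked by Rb5.
Legal moves for White: none.
Not in check and no legal moves → stalemate.

stalemate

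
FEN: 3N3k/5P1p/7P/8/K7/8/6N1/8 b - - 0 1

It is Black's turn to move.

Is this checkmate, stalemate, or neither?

stalemate

Black to move; black king on h8.
In check: no.
King squares — g7: attacked by Ph6; h7: own pawn; g8: attacked by Pf7.
Legal moves for Black: none.
Not in check and no legal moves → stalemate.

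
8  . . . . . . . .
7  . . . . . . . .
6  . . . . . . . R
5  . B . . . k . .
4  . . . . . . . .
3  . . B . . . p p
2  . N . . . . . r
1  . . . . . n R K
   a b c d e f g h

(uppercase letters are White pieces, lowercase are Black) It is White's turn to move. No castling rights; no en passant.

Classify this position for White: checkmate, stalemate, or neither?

White to move; white king on h1.
In check: yes, from the black rook on h2.
King squares — g1: own rook; g2: attacked by Rh2; h2: attacked by Nf1.
Legal moves for White: none.
In check with no legal moves → checkmate.

checkmate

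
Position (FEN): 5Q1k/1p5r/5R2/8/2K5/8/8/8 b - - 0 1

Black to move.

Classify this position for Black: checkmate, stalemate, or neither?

Black to move; black king on h8.
In check: yes, from the white queen on f8.
King squares — g7: attacked by Qf8; h7: own rook; g8: attacked by Qf8.
Legal moves for Black: none.
In check with no legal moves → checkmate.

checkmate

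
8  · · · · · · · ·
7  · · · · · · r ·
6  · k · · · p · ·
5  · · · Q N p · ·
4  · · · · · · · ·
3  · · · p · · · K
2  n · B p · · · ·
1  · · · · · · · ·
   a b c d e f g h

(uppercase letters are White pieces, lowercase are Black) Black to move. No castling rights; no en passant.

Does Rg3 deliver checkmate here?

After Rg3: white king on h3; in check: yes, from the black rook on g3.
White has 3 legal replies: Kh4, Kxg3, Kh2.
In check but a legal move exists → not checkmate.

no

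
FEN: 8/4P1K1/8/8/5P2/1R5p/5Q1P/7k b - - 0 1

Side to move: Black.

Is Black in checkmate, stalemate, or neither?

Black to move; black king on h1.
In check: no.
King squares — g1: attacked by Qf2; g2: attacked by Qf2; h2: attacked by Qf2.
Legal moves for Black: none.
Not in check and no legal moves → stalemate.

stalemate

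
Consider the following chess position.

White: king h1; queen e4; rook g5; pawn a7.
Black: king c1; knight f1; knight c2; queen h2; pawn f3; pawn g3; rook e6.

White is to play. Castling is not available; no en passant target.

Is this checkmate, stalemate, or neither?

checkmate

White to move; white king on h1.
In check: yes, from the black queen on h2.
King squares — g1: attacked by Qh2; g2: attacked by Qh2; h2: attacked by Nf1.
Legal moves for White: none.
In check with no legal moves → checkmate.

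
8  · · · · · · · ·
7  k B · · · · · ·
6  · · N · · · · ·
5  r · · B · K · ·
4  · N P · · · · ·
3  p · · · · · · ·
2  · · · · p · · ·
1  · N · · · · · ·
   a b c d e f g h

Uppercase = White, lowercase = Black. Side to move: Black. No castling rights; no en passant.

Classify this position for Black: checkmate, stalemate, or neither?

neither

Black to move; black king on a7.
In check: yes, from the white knight on c6.
King squares — a6: attacked by Nb4; b6: available; b7: available; a8: attacked by Bb7; b8: attacked by Nc6.
Legal moves for Black: Kxb7, Kb6.
Black is in check but has 2 legal moves → neither.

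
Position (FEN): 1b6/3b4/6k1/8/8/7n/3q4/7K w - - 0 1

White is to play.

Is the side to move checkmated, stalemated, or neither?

stalemate

White to move; white king on h1.
In check: no.
King squares — g1: attacked by Nh3; g2: attacked by Qd2; h2: attacked by Qd2.
Legal moves for White: none.
Not in check and no legal moves → stalemate.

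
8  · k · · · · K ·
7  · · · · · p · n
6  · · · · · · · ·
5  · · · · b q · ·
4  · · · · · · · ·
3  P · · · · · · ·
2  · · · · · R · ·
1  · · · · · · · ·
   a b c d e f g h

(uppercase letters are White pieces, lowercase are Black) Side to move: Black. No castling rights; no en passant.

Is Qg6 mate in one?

yes

After Qg6: white king on g8; in check: yes, from the black queen on g6.
King squares — f7: attacked by Qg6; g7: attacked by Be5; h7: attacked by Qg6; f8: attacked by Nh7; h8: attacked by Be5.
White has no legal moves → checkmate.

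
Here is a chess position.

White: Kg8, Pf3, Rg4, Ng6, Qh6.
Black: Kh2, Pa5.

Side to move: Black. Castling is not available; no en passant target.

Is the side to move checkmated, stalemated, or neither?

Black to move; black king on h2.
In check: yes, from the white queen on h6.
King squares — g1: attacked by Rg4; h1: attacked by Qh6; g2: attacked by Rg4; g3: attacked by Rg4; h3: attacked by Qh6.
Legal moves for Black: none.
In check with no legal moves → checkmate.

checkmate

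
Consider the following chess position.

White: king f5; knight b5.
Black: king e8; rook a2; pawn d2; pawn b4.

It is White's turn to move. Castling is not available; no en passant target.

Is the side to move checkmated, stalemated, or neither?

neither

White to move; white king on f5.
In check: no.
Legal moves for White: Kg6, Kf6, Ke6, Kg5, Ke5, Kg4, Kf4, Ke4, Nc7+, Na7, Nd6+, Nd4, Nc3, Na3.
White has 14 legal moves and is not in check → neither.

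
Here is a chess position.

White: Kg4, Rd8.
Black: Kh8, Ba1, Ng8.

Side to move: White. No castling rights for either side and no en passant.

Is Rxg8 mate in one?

After Rxg8: black king on h8; in check: yes, from the white rook on g8.
Black has 2 legal replies: Kxg8, Kh7.
In check but a legal move exists → not checkmate.

no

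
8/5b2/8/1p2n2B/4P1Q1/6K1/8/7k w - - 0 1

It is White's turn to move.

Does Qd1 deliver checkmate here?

yes

After Qd1: black king on h1; in check: yes, from the white queen on d1.
King squares — g1: attacked by Qd1; g2: attacked by Kg3; h2: attacked by Kg3.
Black has no legal moves → checkmate.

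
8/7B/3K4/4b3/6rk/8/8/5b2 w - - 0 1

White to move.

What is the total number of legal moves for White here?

7

White to move; king on d6.
In check: yes, from the black bishop on e5.
Legal moves: Ke7, Kd7, Ke6, Kc6, Kxe5, Kd5, Kc5.
Count: 7.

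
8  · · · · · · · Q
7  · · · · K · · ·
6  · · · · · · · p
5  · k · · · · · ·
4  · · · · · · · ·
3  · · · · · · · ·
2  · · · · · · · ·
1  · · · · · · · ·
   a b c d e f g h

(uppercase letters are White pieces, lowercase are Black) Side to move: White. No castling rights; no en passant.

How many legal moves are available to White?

White to move; king on e7.
In check: no.
Legal moves: Qg8, Qf8, Qe8+, Qd8, Qc8, Qb8+, Qa8, Qh7, Qg7, Qxh6, Qf6, Qe5+, Qd4, Qc3, Qb2+, Qa1, Kf8, Ke8, Kd8, Kf7, Kd7, Kf6, Ke6, Kd6.
Count: 24.

24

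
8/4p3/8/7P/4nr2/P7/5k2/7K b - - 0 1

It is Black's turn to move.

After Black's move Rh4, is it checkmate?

After Rh4: white king on h1; in check: yes, from the black rook on h4.
King squares — g1: attacked by Kf2; g2: attacked by Kf2; h2: attacked by Rh4.
White has no legal moves → checkmate.

yes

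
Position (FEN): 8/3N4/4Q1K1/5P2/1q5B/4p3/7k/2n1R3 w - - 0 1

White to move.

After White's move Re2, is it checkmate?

no

After Re2: black king on h2; in check: yes, from the white rook on e2.
Black has 4 legal replies: Kh3, Kh1, Kg1, Nxe2.
In check but a legal move exists → not checkmate.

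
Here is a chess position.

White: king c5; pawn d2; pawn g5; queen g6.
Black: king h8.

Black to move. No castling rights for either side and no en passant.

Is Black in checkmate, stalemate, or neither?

Black to move; black king on h8.
In check: no.
King squares — g7: attacked by Qg6; h7: attacked by Qg6; g8: attacked by Qg6.
Legal moves for Black: none.
Not in check and no legal moves → stalemate.

stalemate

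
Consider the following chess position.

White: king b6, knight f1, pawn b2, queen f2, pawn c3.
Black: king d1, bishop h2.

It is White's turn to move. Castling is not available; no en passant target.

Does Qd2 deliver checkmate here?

yes

After Qd2: black king on d1; in check: yes, from the white queen on d2.
King squares — c1: attacked by Qd2; e1: attacked by Qd2; c2: attacked by Qd2; d2: attacked by Nf1; e2: attacked by Qd2.
Black has no legal moves → checkmate.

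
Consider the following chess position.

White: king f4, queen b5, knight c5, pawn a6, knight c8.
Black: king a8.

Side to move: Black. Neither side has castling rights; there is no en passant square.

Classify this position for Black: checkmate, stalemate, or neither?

Black to move; black king on a8.
In check: no.
King squares — a7: attacked by Nc8; b7: attacked by Qb5; b8: attacked by Qb5.
Legal moves for Black: none.
Not in check and no legal moves → stalemate.

stalemate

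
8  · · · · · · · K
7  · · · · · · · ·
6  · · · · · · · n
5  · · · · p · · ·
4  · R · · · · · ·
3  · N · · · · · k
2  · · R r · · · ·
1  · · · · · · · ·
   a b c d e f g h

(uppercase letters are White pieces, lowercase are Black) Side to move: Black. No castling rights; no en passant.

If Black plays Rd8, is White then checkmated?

After Rd8: white king on h8; in check: yes, from the black rook on d8.
White has 2 legal replies: Kh7, Kg7.
In check but a legal move exists → not checkmate.

no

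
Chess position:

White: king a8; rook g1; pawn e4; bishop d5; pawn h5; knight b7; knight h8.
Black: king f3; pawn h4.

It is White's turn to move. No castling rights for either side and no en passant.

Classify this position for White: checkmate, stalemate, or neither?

White to move; white king on a8.
In check: no.
Legal moves for White include: Nf7, Ng6, Kb8, Ka7, Nd8, Nd6, Nc5, Na5, Bg8, Bf7, Be6, Bc6, Bc4, Bb3, Ba2, Rg8, Rg7, Rg6, ... (list truncated; more exist).
White has legal moves and is not in check → neither.

neither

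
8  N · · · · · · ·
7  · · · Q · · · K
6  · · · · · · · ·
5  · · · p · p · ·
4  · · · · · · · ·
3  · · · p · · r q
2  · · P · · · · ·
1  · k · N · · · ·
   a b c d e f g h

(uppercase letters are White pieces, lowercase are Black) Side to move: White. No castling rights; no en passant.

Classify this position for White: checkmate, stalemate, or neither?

White to move; white king on h7.
In check: yes, from the black queen on h3.
King squares — g6: attacked by Rg3; h6: attacked by Qh3; g7: attacked by Rg3; g8: attacked by Rg3; h8: attacked by Qh3.
Legal moves for White: none.
In check with no legal moves → checkmate.

checkmate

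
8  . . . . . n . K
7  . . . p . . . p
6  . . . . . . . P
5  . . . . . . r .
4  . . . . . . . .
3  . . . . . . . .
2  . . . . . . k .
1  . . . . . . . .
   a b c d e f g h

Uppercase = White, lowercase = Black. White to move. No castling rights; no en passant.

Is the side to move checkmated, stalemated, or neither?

stalemate

White to move; white king on h8.
In check: no.
King squares — g7: attacked by Rg5; h7: attacked by Nf8; g8: attacked by Rg5.
Legal moves for White: none.
Not in check and no legal moves → stalemate.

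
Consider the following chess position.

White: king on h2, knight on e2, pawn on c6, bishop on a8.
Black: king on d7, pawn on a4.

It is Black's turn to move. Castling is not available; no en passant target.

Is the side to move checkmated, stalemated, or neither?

neither

Black to move; black king on d7.
In check: yes, from the white pawn on c6.
King squares — c6: attacked by Ba8; d6: available; e6: available; c7: available; e7: available; c8: available; d8: available; e8: available.
Legal moves for Black: Ke8, Kd8, Kc8, Ke7, Kc7, Ke6, Kd6.
Black is in check but has 7 legal moves → neither.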